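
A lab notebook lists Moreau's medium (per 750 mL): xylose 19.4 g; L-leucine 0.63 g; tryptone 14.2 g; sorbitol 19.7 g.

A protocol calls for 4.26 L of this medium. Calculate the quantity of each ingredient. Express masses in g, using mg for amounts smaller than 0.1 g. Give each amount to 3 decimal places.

xylose 110.192 g; L-leucine 3.578 g; tryptone 80.656 g; sorbitol 111.896 g

Ratio of target to recipe volume: 4260 / 750 = 5.68.
xylose: 19.4 g × (4260 mL / 750 mL) = 110.192 g
L-leucine: 0.63 g × (4260 mL / 750 mL) = 3.578 g
tryptone: 14.2 g × (4260 mL / 750 mL) = 80.656 g
sorbitol: 19.7 g × (4260 mL / 750 mL) = 111.896 g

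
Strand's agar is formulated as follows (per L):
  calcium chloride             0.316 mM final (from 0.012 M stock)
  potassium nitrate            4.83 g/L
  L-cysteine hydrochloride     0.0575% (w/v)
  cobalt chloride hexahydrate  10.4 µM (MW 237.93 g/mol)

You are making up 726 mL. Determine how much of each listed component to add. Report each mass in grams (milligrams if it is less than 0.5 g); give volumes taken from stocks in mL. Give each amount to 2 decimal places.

calcium chloride 19.12 mL; potassium nitrate 3.51 g; L-cysteine hydrochloride 417.45 mg; cobalt chloride hexahydrate 1.80 mg

Scale factor relative to 1 L: 0.726.
calcium chloride: dilute stock: 0.316 mM × 726 mL ÷ 12 mM = 19.12 mL
potassium nitrate: 4.83 g/L × 0.726 L = 3.51 g
L-cysteine hydrochloride: 0.0575% w/v = 0.575 g/L → 0.575 × 0.726 L = 0.41745 g = 417.45 mg
cobalt chloride hexahydrate: 10.4 µmol/L × 237.93 g/mol × 0.726 L ÷ 1000 = 1.80 mg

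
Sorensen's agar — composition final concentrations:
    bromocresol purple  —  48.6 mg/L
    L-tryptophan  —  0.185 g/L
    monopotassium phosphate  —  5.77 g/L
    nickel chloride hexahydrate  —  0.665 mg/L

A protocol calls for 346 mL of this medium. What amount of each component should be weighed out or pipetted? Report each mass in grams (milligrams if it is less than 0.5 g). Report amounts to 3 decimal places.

bromocresol purple 16.816 mg; L-tryptophan 64.010 mg; monopotassium phosphate 1.996 g; nickel chloride hexahydrate 0.230 mg

Scale factor relative to 1 L: 0.346.
bromocresol purple: 48.6 mg/L × 0.346 L = 16.816 mg
L-tryptophan: 0.185 g/L × 0.346 L = 0.06401 g = 64.010 mg
monopotassium phosphate: 5.77 g/L × 0.346 L = 1.996 g
nickel chloride hexahydrate: 0.665 mg/L × 0.346 L = 0.230 mg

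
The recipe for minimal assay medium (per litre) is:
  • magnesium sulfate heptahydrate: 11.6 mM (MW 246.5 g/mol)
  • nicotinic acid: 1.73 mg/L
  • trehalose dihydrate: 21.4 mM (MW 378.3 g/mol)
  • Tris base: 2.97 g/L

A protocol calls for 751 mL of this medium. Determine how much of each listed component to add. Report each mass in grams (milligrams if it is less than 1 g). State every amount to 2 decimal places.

magnesium sulfate heptahydrate 2.15 g; nicotinic acid 1.30 mg; trehalose dihydrate 6.08 g; Tris base 2.23 g

Target volume = 751 mL = 0.751 L.
magnesium sulfate heptahydrate: 11.6 mmol/L × 246.5 g/mol × 0.751 L ÷ 1000 = 2.15 g
nicotinic acid: 1.73 mg/L × 0.751 L = 1.30 mg
trehalose dihydrate: 21.4 mmol/L × 378.3 g/mol × 0.751 L ÷ 1000 = 6.08 g
Tris base: 2.97 g/L × 0.751 L = 2.23 g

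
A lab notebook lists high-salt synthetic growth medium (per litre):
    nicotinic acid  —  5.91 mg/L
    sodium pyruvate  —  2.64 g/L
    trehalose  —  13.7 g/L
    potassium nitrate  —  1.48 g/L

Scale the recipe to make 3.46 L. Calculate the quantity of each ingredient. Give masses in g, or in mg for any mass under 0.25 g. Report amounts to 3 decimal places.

nicotinic acid 20.449 mg; sodium pyruvate 9.134 g; trehalose 47.402 g; potassium nitrate 5.121 g

Working volume: 3.46 L.
nicotinic acid: 5.91 mg/L × 3.46 L = 20.449 mg
sodium pyruvate: 2.64 g/L × 3.46 L = 9.134 g
trehalose: 13.7 g/L × 3.46 L = 47.402 g
potassium nitrate: 1.48 g/L × 3.46 L = 5.121 g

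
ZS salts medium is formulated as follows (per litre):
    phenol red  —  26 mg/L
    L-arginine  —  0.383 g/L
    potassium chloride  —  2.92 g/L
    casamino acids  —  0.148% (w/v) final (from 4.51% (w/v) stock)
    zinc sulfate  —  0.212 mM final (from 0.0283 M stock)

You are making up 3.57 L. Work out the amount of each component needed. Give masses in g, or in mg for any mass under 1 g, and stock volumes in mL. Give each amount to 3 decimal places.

phenol red 92.820 mg; L-arginine 1.367 g; potassium chloride 10.424 g; casamino acids 117.153 mL; zinc sulfate 26.743 mL

Working volume: 3.57 L.
phenol red: 26 mg/L × 3.57 L = 92.820 mg
L-arginine: 0.383 g/L × 3.57 L = 1.367 g
potassium chloride: 2.92 g/L × 3.57 L = 10.424 g
casamino acids: dilute stock: 0.148% ÷ 4.51% × 3570 mL = 117.153 mL
zinc sulfate: C1V1 = C2V2 → 0.212 mM × 3570 mL ÷ 28.3 mM = 26.743 mL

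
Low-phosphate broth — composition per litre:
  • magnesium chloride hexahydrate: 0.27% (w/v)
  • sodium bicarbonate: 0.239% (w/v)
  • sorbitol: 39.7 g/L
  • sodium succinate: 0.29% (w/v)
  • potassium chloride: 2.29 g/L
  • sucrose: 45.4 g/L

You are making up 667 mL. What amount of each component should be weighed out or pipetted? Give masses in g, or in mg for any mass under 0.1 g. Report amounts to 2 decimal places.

magnesium chloride hexahydrate 1.80 g; sodium bicarbonate 1.59 g; sorbitol 26.48 g; sodium succinate 1.93 g; potassium chloride 1.53 g; sucrose 30.28 g

Target volume = 667 mL = 0.667 L.
magnesium chloride hexahydrate: 0.27% w/v = 2.7 g/L → 2.7 × 0.667 L = 1.80 g
sodium bicarbonate: 0.239% w/v = 2.39 g/L → 2.39 × 0.667 L = 1.59 g
sorbitol: 39.7 g/L × 0.667 L = 26.48 g
sodium succinate: 0.29 g per 100 mL × 667 mL ÷ 100 = 1.93 g
potassium chloride: 2.29 g/L × 0.667 L = 1.53 g
sucrose: 45.4 g/L × 0.667 L = 30.28 g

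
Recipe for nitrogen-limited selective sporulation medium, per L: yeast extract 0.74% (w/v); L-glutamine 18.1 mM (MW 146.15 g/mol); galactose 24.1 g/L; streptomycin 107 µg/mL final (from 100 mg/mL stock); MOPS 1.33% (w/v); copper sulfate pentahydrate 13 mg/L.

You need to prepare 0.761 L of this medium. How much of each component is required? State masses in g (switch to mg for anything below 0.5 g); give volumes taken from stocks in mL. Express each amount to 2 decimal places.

Scale factor relative to 1 L: 0.761.
yeast extract: 0.74% w/v = 7.4 g/L → 7.4 × 0.761 L = 5.63 g
L-glutamine: 18.1 mmol/L × 146.15 g/mol × 0.761 L ÷ 1000 = 2.01 g
galactose: 24.1 g/L × 0.761 L = 18.34 g
streptomycin: dilute stock: 107 µg/mL × 761 mL ÷ 100000 µg/mL = 0.81 mL
MOPS: 1.33% w/v = 13.3 g/L → 13.3 × 0.761 L = 10.12 g
copper sulfate pentahydrate: 13 mg/L × 0.761 L = 9.89 mg

yeast extract 5.63 g; L-glutamine 2.01 g; galactose 18.34 g; streptomycin 0.81 mL; MOPS 10.12 g; copper sulfate pentahydrate 9.89 mg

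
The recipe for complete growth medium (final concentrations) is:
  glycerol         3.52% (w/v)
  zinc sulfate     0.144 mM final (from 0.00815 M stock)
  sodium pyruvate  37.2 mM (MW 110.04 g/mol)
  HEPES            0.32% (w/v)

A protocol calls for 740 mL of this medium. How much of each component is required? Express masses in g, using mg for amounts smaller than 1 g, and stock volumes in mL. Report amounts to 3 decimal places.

glycerol 26.048 g; zinc sulfate 13.075 mL; sodium pyruvate 3.029 g; HEPES 2.368 g

Working volume: 740 mL = 0.74 L.
glycerol: 3.52% w/v = 35.2 g/L → 35.2 × 0.74 L = 26.048 g
zinc sulfate: V = C2·V2/C1 = 0.144 mM × 740 mL ÷ 8.15 mM = 13.075 mL
sodium pyruvate: 37.2 mmol/L × 110.04 g/mol × 0.74 L ÷ 1000 = 3.029 g
HEPES: 0.32% w/v = 3.2 g/L → 3.2 × 0.74 L = 2.368 g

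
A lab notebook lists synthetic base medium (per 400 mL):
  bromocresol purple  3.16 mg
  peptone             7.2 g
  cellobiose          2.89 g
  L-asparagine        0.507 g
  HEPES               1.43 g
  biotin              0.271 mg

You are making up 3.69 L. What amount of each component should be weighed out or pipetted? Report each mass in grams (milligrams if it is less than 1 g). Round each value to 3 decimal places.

bromocresol purple 29.151 mg; peptone 66.420 g; cellobiose 26.660 g; L-asparagine 4.677 g; HEPES 13.192 g; biotin 2.500 mg

Ratio of target to recipe volume: 3690 / 400 = 9.225.
bromocresol purple: 3.16 mg × (3690 mL / 400 mL) = 29.151 mg
peptone: 7.2 g × (3690 mL / 400 mL) = 66.420 g
cellobiose: 2.89 g × (3690 mL / 400 mL) = 26.660 g
L-asparagine: 0.507 g × (3690 mL / 400 mL) = 4.677 g
HEPES: 1.43 g × (3690 mL / 400 mL) = 13.192 g
biotin: 0.271 mg × (3690 mL / 400 mL) = 2.500 mg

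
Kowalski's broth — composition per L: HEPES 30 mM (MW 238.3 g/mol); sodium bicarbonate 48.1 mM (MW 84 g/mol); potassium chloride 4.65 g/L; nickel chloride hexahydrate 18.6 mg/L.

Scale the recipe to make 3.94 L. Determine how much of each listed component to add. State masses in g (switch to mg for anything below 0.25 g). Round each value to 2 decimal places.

HEPES 28.17 g; sodium bicarbonate 15.92 g; potassium chloride 18.32 g; nickel chloride hexahydrate 73.28 mg

Working volume: 3.94 L.
HEPES: 30 mmol/L × 238.3 g/mol × 3.94 L ÷ 1000 = 28.17 g
sodium bicarbonate: 48.1 mmol/L × 84 g/mol × 3.94 L ÷ 1000 = 15.92 g
potassium chloride: 4.65 g/L × 3.94 L = 18.32 g
nickel chloride hexahydrate: 18.6 mg/L × 3.94 L = 73.28 mg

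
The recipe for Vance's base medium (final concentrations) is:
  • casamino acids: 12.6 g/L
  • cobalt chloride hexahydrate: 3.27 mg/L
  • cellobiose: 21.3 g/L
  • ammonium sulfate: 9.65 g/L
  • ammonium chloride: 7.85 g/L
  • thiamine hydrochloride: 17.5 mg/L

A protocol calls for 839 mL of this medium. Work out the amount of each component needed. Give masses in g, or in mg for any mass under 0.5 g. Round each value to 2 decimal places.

Scale factor relative to 1 L: 0.839.
casamino acids: 12.6 g/L × 0.839 L = 10.57 g
cobalt chloride hexahydrate: 3.27 mg/L × 0.839 L = 2.74 mg
cellobiose: 21.3 g/L × 0.839 L = 17.87 g
ammonium sulfate: 9.65 g/L × 0.839 L = 8.10 g
ammonium chloride: 7.85 g/L × 0.839 L = 6.59 g
thiamine hydrochloride: 17.5 mg/L × 0.839 L = 14.68 mg

casamino acids 10.57 g; cobalt chloride hexahydrate 2.74 mg; cellobiose 17.87 g; ammonium sulfate 8.10 g; ammonium chloride 6.59 g; thiamine hydrochloride 14.68 mg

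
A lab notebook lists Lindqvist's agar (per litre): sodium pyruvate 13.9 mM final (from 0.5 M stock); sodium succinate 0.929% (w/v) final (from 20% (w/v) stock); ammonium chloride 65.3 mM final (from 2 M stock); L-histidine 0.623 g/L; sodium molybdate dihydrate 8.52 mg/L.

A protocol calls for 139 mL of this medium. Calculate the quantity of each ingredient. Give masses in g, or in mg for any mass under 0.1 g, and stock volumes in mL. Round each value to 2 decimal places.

Working volume: 139 mL = 0.139 L.
sodium pyruvate: dilute stock: 13.9 mM × 139 mL ÷ 500 mM = 3.86 mL
sodium succinate: V = C2·V2/C1 = 0.929% ÷ 20% × 139 mL = 6.46 mL
ammonium chloride: V = C2·V2/C1 = 65.3 mM × 139 mL ÷ 2000 mM = 4.54 mL
L-histidine: 0.623 g/L × 0.139 L = 0.086597 g = 86.60 mg
sodium molybdate dihydrate: 8.52 mg/L × 0.139 L = 1.18 mg

sodium pyruvate 3.86 mL; sodium succinate 6.46 mL; ammonium chloride 4.54 mL; L-histidine 86.60 mg; sodium molybdate dihydrate 1.18 mg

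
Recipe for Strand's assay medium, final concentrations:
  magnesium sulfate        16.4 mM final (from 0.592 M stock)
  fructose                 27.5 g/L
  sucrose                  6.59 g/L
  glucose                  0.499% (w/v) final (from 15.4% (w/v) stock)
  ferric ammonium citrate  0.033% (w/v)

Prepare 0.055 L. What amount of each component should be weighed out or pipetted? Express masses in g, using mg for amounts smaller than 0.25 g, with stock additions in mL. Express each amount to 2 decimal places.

Working volume: 0.055 L.
magnesium sulfate: C1V1 = C2V2 → 16.4 mM × 55 mL ÷ 592 mM = 1.52 mL
fructose: 27.5 g/L × 0.055 L = 1.51 g
sucrose: 6.59 g/L × 0.055 L = 0.36 g
glucose: V = C2·V2/C1 = 0.499% ÷ 15.4% × 55 mL = 1.78 mL
ferric ammonium citrate: 0.033 g per 100 mL × 55 mL ÷ 100 = 0.01815 g = 18.15 mg

magnesium sulfate 1.52 mL; fructose 1.51 g; sucrose 0.36 g; glucose 1.78 mL; ferric ammonium citrate 18.15 mg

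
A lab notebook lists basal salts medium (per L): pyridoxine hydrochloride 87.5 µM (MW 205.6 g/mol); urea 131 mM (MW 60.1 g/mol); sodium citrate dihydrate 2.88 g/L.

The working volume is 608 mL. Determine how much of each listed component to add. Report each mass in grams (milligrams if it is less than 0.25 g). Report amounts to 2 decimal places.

pyridoxine hydrochloride 10.94 mg; urea 4.79 g; sodium citrate dihydrate 1.75 g

Target volume = 608 mL = 0.608 L.
pyridoxine hydrochloride: 87.5 µmol/L × 205.6 g/mol × 0.608 L ÷ 1000 = 10.94 mg
urea: 131 mmol/L × 60.1 g/mol × 0.608 L ÷ 1000 = 4.79 g
sodium citrate dihydrate: 2.88 g/L × 0.608 L = 1.75 g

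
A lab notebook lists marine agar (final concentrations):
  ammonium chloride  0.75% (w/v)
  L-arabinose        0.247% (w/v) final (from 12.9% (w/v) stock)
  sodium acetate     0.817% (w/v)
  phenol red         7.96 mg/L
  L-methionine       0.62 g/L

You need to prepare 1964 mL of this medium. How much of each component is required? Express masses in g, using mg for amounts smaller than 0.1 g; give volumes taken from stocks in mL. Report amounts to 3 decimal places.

ammonium chloride 14.730 g; L-arabinose 37.605 mL; sodium acetate 16.046 g; phenol red 15.633 mg; L-methionine 1.218 g

Working volume: 1964 mL = 1.964 L.
ammonium chloride: 0.75 g per 100 mL × 1964 mL ÷ 100 = 14.730 g
L-arabinose: V = C2·V2/C1 = 0.247% ÷ 12.9% × 1964 mL = 37.605 mL
sodium acetate: 0.817 g per 100 mL × 1964 mL ÷ 100 = 16.046 g
phenol red: 7.96 mg/L × 1.964 L = 15.633 mg
L-methionine: 0.62 g/L × 1.964 L = 1.218 g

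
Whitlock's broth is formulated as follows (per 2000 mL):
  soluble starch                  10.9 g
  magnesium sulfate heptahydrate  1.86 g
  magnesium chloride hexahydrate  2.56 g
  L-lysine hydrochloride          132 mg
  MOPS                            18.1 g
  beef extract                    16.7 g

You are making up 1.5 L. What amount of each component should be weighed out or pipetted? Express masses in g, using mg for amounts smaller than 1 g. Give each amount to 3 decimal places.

soluble starch 8.175 g; magnesium sulfate heptahydrate 1.395 g; magnesium chloride hexahydrate 1.920 g; L-lysine hydrochloride 99.000 mg; MOPS 13.575 g; beef extract 12.525 g

Scale factor = 1500 mL / 2000 mL = 0.75.
soluble starch: 10.9 g × (1500 mL / 2000 mL) = 8.175 g
magnesium sulfate heptahydrate: 1.86 g × (1500 mL / 2000 mL) = 1.395 g
magnesium chloride hexahydrate: 2.56 g × (1500 mL / 2000 mL) = 1.920 g
L-lysine hydrochloride: 132 mg × (1500 mL / 2000 mL) = 99.000 mg
MOPS: 18.1 g × (1500 mL / 2000 mL) = 13.575 g
beef extract: 16.7 g × (1500 mL / 2000 mL) = 12.525 g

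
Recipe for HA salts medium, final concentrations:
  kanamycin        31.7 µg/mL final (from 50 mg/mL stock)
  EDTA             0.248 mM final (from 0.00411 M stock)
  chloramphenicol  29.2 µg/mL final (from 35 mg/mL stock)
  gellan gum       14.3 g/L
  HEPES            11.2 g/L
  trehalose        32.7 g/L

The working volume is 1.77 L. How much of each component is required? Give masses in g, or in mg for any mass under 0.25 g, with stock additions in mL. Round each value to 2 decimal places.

kanamycin 1.12 mL; EDTA 106.80 mL; chloramphenicol 1.48 mL; gellan gum 25.31 g; HEPES 19.82 g; trehalose 57.88 g

Scale factor relative to 1 L: 1.77.
kanamycin: dilute stock: 31.7 µg/mL × 1770 mL ÷ 50000 µg/mL = 1.12 mL
EDTA: dilute stock: 0.248 mM × 1770 mL ÷ 4.11 mM = 106.80 mL
chloramphenicol: V = C2·V2/C1 = 29.2 µg/mL × 1770 mL ÷ 35000 µg/mL = 1.48 mL
gellan gum: 14.3 g/L × 1.77 L = 25.31 g
HEPES: 11.2 g/L × 1.77 L = 19.82 g
trehalose: 32.7 g/L × 1.77 L = 57.88 g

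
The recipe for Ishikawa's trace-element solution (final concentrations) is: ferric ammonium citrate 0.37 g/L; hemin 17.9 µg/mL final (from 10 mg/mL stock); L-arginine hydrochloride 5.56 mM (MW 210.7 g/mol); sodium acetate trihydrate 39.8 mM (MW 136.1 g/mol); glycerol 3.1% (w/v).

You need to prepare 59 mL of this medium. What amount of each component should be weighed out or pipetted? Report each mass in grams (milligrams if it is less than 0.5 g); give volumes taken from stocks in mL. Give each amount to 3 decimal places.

Target volume = 59 mL = 0.059 L.
ferric ammonium citrate: 0.37 g/L × 0.059 L = 0.02183 g = 21.830 mg
hemin: dilute stock: 17.9 µg/mL × 59 mL ÷ 10000 µg/mL = 0.106 mL
L-arginine hydrochloride: 5.56 mmol/L × 210.7 mg/mmol × 0.059 L = 69.118 mg
sodium acetate trihydrate: 39.8 mmol/L × 136.1 mg/mmol × 0.059 L = 319.590 mg
glycerol: 3.1% w/v = 31 g/L → 31 × 0.059 L = 1.829 g

ferric ammonium citrate 21.830 mg; hemin 0.106 mL; L-arginine hydrochloride 69.118 mg; sodium acetate trihydrate 319.590 mg; glycerol 1.829 g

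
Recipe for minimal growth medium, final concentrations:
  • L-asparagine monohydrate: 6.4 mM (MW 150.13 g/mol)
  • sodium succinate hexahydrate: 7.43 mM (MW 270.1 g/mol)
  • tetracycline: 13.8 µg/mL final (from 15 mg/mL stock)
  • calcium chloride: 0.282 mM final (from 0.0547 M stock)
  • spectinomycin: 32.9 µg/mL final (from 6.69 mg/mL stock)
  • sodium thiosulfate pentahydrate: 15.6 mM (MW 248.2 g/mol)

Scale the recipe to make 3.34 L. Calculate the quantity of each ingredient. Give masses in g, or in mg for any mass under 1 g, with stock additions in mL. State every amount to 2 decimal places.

Working volume: 3.34 L.
L-asparagine monohydrate: 6.4 mmol/L × 150.13 g/mol × 3.34 L ÷ 1000 = 3.21 g
sodium succinate hexahydrate: 7.43 mmol/L × 270.1 g/mol × 3.34 L ÷ 1000 = 6.70 g
tetracycline: V = C2·V2/C1 = 13.8 µg/mL × 3340 mL ÷ 15000 µg/mL = 3.07 mL
calcium chloride: C1V1 = C2V2 → 0.282 mM × 3340 mL ÷ 54.7 mM = 17.22 mL
spectinomycin: V = C2·V2/C1 = 32.9 µg/mL × 3340 mL ÷ 6690 µg/mL = 16.43 mL
sodium thiosulfate pentahydrate: 15.6 mmol/L × 248.2 g/mol × 3.34 L ÷ 1000 = 12.93 g

L-asparagine monohydrate 3.21 g; sodium succinate hexahydrate 6.70 g; tetracycline 3.07 mL; calcium chloride 17.22 mL; spectinomycin 16.43 mL; sodium thiosulfate pentahydrate 12.93 g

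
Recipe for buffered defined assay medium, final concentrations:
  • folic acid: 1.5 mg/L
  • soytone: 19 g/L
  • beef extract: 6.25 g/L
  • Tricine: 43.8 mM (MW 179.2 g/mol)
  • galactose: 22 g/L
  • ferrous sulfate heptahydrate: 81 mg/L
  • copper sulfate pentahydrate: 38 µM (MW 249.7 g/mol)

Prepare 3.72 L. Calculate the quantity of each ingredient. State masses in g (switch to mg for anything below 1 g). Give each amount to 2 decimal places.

Scale factor relative to 1 L: 3.72.
folic acid: 1.5 mg/L × 3.72 L = 5.58 mg
soytone: 19 g/L × 3.72 L = 70.68 g
beef extract: 6.25 g/L × 3.72 L = 23.25 g
Tricine: 43.8 mmol/L × 179.2 g/mol × 3.72 L ÷ 1000 = 29.20 g
galactose: 22 g/L × 3.72 L = 81.84 g
ferrous sulfate heptahydrate: 81 mg/L × 3.72 L = 301.32 mg
copper sulfate pentahydrate: 38 µmol/L × 249.7 g/mol × 3.72 L ÷ 1000 = 35.30 mg

folic acid 5.58 mg; soytone 70.68 g; beef extract 23.25 g; Tricine 29.20 g; galactose 81.84 g; ferrous sulfate heptahydrate 301.32 mg; copper sulfate pentahydrate 35.30 mg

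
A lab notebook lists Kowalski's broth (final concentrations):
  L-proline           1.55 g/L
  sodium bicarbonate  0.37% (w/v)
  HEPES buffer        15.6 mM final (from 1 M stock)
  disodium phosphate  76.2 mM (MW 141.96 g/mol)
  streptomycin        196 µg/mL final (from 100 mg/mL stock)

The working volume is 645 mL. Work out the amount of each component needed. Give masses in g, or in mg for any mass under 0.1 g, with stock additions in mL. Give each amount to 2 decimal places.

Working volume: 645 mL = 0.645 L.
L-proline: 1.55 g/L × 0.645 L = 1.00 g
sodium bicarbonate: 0.37 g per 100 mL × 645 mL ÷ 100 = 2.39 g
HEPES buffer: V = C2·V2/C1 = 15.6 mM × 645 mL ÷ 1000 mM = 10.06 mL
disodium phosphate: 76.2 mmol/L × 141.96 g/mol × 0.645 L ÷ 1000 = 6.98 g
streptomycin: C1V1 = C2V2 → 196 µg/mL × 645 mL ÷ 100000 µg/mL = 1.26 mL

L-proline 1.00 g; sodium bicarbonate 2.39 g; HEPES buffer 10.06 mL; disodium phosphate 6.98 g; streptomycin 1.26 mL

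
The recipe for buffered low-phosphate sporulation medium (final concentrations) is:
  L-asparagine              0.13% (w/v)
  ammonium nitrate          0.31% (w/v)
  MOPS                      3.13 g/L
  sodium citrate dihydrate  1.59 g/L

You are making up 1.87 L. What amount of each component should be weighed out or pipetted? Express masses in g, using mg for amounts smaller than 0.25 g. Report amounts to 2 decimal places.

L-asparagine 2.43 g; ammonium nitrate 5.80 g; MOPS 5.85 g; sodium citrate dihydrate 2.97 g

Scale factor relative to 1 L: 1.87.
L-asparagine: 0.13% w/v = 1.3 g/L → 1.3 × 1.87 L = 2.43 g
ammonium nitrate: 0.31% w/v = 3.1 g/L → 3.1 × 1.87 L = 5.80 g
MOPS: 3.13 g/L × 1.87 L = 5.85 g
sodium citrate dihydrate: 1.59 g/L × 1.87 L = 2.97 g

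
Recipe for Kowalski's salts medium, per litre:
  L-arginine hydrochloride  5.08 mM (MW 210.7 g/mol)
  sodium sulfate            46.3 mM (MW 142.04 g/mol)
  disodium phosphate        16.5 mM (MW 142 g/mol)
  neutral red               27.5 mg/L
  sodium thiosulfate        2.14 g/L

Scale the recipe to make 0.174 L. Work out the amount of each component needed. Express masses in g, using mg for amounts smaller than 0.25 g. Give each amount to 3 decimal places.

L-arginine hydrochloride 186.242 mg; sodium sulfate 1.144 g; disodium phosphate 0.408 g; neutral red 4.785 mg; sodium thiosulfate 0.372 g

Scale factor relative to 1 L: 0.174.
L-arginine hydrochloride: 5.08 mmol/L × 210.7 mg/mmol × 0.174 L = 186.242 mg
sodium sulfate: 46.3 mmol/L × 142.04 g/mol × 0.174 L ÷ 1000 = 1.144 g
disodium phosphate: 16.5 mmol/L × 142 g/mol × 0.174 L ÷ 1000 = 0.408 g
neutral red: 27.5 mg/L × 0.174 L = 4.785 mg
sodium thiosulfate: 2.14 g/L × 0.174 L = 0.372 g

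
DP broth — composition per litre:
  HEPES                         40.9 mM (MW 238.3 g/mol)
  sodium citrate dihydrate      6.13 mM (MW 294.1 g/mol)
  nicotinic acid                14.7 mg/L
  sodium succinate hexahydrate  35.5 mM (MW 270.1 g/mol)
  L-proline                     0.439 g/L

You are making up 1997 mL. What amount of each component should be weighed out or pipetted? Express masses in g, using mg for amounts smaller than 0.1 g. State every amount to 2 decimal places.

Working volume: 1997 mL = 1.997 L.
HEPES: 40.9 mmol/L × 238.3 g/mol × 1.997 L ÷ 1000 = 19.46 g
sodium citrate dihydrate: 6.13 mmol/L × 294.1 g/mol × 1.997 L ÷ 1000 = 3.60 g
nicotinic acid: 14.7 mg/L × 1.997 L = 29.36 mg
sodium succinate hexahydrate: 35.5 mmol/L × 270.1 g/mol × 1.997 L ÷ 1000 = 19.15 g
L-proline: 0.439 g/L × 1.997 L = 0.88 g

HEPES 19.46 g; sodium citrate dihydrate 3.60 g; nicotinic acid 29.36 mg; sodium succinate hexahydrate 19.15 g; L-proline 0.88 g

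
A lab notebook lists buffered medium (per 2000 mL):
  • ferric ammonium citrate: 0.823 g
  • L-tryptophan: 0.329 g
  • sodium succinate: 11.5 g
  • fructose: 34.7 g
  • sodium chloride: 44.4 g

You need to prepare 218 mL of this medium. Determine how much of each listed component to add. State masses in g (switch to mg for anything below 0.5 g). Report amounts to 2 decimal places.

Ratio of target to recipe volume: 218 / 2000 = 0.109.
ferric ammonium citrate: 0.823 g × (218 mL / 2000 mL) = 0.089707 g = 89.71 mg
L-tryptophan: 0.329 g × (218 mL / 2000 mL) = 0.035861 g = 35.86 mg
sodium succinate: 11.5 g × (218 mL / 2000 mL) = 1.25 g
fructose: 34.7 g × (218 mL / 2000 mL) = 3.78 g
sodium chloride: 44.4 g × (218 mL / 2000 mL) = 4.84 g

ferric ammonium citrate 89.71 mg; L-tryptophan 35.86 mg; sodium succinate 1.25 g; fructose 3.78 g; sodium chloride 4.84 g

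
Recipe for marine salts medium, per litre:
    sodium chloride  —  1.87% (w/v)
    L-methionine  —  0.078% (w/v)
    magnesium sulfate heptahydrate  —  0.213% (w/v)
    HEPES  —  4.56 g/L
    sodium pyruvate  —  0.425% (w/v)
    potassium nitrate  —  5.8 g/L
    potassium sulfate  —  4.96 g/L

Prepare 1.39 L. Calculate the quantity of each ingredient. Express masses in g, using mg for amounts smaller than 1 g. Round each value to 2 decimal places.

Scale factor relative to 1 L: 1.39.
sodium chloride: 1.87% w/v = 18.7 g/L → 18.7 × 1.39 L = 25.99 g
L-methionine: 0.078% w/v = 0.78 g/L → 0.78 × 1.39 L = 1.08 g
magnesium sulfate heptahydrate: 0.213 g per 100 mL × 1390 mL ÷ 100 = 2.96 g
HEPES: 4.56 g/L × 1.39 L = 6.34 g
sodium pyruvate: 0.425% w/v = 4.25 g/L → 4.25 × 1.39 L = 5.91 g
potassium nitrate: 5.8 g/L × 1.39 L = 8.06 g
potassium sulfate: 4.96 g/L × 1.39 L = 6.89 g

sodium chloride 25.99 g; L-methionine 1.08 g; magnesium sulfate heptahydrate 2.96 g; HEPES 6.34 g; sodium pyruvate 5.91 g; potassium nitrate 8.06 g; potassium sulfate 6.89 g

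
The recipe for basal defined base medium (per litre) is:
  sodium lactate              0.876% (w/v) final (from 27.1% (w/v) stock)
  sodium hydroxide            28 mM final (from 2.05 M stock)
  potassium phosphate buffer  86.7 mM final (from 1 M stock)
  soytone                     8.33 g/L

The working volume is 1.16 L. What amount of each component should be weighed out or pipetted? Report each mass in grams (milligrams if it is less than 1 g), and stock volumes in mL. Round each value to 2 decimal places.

sodium lactate 37.50 mL; sodium hydroxide 15.84 mL; potassium phosphate buffer 100.57 mL; soytone 9.66 g

Working volume: 1.16 L.
sodium lactate: C1V1 = C2V2 → 0.876% ÷ 27.1% × 1160 mL = 37.50 mL
sodium hydroxide: V = C2·V2/C1 = 28 mM × 1160 mL ÷ 2050 mM = 15.84 mL
potassium phosphate buffer: V = C2·V2/C1 = 86.7 mM × 1160 mL ÷ 1000 mM = 100.57 mL
soytone: 8.33 g/L × 1.16 L = 9.66 g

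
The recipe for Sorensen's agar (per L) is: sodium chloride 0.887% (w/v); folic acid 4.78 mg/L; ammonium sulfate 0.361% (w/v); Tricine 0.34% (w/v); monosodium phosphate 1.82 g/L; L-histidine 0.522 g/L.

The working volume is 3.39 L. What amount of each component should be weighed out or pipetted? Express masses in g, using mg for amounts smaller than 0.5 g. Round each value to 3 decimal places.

Working volume: 3.39 L.
sodium chloride: 0.887 g per 100 mL × 3390 mL ÷ 100 = 30.069 g
folic acid: 4.78 mg/L × 3.39 L = 16.204 mg
ammonium sulfate: 0.361 g per 100 mL × 3390 mL ÷ 100 = 12.238 g
Tricine: 0.34 g per 100 mL × 3390 mL ÷ 100 = 11.526 g
monosodium phosphate: 1.82 g/L × 3.39 L = 6.170 g
L-histidine: 0.522 g/L × 3.39 L = 1.770 g

sodium chloride 30.069 g; folic acid 16.204 mg; ammonium sulfate 12.238 g; Tricine 11.526 g; monosodium phosphate 6.170 g; L-histidine 1.770 g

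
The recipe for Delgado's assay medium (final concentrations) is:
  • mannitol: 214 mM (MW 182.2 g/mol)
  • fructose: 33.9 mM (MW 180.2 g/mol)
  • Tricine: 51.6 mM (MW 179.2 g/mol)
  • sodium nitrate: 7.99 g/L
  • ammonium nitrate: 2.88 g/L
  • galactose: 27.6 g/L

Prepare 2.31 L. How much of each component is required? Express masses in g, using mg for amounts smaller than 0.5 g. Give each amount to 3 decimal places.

Scale factor relative to 1 L: 2.31.
mannitol: 214 mmol/L × 182.2 g/mol × 2.31 L ÷ 1000 = 90.069 g
fructose: 33.9 mmol/L × 180.2 g/mol × 2.31 L ÷ 1000 = 14.111 g
Tricine: 51.6 mmol/L × 179.2 g/mol × 2.31 L ÷ 1000 = 21.360 g
sodium nitrate: 7.99 g/L × 2.31 L = 18.457 g
ammonium nitrate: 2.88 g/L × 2.31 L = 6.653 g
galactose: 27.6 g/L × 2.31 L = 63.756 g

mannitol 90.069 g; fructose 14.111 g; Tricine 21.360 g; sodium nitrate 18.457 g; ammonium nitrate 6.653 g; galactose 63.756 g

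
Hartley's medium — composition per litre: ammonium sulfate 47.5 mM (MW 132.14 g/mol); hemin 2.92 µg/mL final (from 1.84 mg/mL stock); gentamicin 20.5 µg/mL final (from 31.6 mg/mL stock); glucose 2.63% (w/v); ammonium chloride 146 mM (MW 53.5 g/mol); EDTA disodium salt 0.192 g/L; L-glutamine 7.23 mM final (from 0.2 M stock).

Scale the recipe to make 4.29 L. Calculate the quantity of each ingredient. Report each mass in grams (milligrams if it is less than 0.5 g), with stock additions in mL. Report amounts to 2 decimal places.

ammonium sulfate 26.93 g; hemin 6.81 mL; gentamicin 2.78 mL; glucose 112.83 g; ammonium chloride 33.51 g; EDTA disodium salt 0.82 g; L-glutamine 155.08 mL

Working volume: 4.29 L.
ammonium sulfate: 47.5 mmol/L × 132.14 g/mol × 4.29 L ÷ 1000 = 26.93 g
hemin: V = C2·V2/C1 = 2.92 µg/mL × 4290 mL ÷ 1840 µg/mL = 6.81 mL
gentamicin: V = C2·V2/C1 = 20.5 µg/mL × 4290 mL ÷ 31600 µg/mL = 2.78 mL
glucose: 2.63% w/v = 26.3 g/L → 26.3 × 4.29 L = 112.83 g
ammonium chloride: 146 mmol/L × 53.5 g/mol × 4.29 L ÷ 1000 = 33.51 g
EDTA disodium salt: 0.192 g/L × 4.29 L = 0.82 g
L-glutamine: C1V1 = C2V2 → 7.23 mM × 4290 mL ÷ 200 mM = 155.08 mL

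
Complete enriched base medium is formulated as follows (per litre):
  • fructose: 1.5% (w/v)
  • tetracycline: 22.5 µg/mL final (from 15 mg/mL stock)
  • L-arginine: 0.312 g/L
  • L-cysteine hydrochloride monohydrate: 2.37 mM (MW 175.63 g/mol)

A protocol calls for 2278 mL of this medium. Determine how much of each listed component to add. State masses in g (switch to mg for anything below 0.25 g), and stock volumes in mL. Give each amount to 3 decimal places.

fructose 34.170 g; tetracycline 3.417 mL; L-arginine 0.711 g; L-cysteine hydrochloride monohydrate 0.948 g

Scale factor relative to 1 L: 2.278.
fructose: 1.5% w/v = 15 g/L → 15 × 2.278 L = 34.170 g
tetracycline: V = C2·V2/C1 = 22.5 µg/mL × 2278 mL ÷ 15000 µg/mL = 3.417 mL
L-arginine: 0.312 g/L × 2.278 L = 0.711 g
L-cysteine hydrochloride monohydrate: 2.37 mmol/L × 175.63 g/mol × 2.278 L ÷ 1000 = 0.948 g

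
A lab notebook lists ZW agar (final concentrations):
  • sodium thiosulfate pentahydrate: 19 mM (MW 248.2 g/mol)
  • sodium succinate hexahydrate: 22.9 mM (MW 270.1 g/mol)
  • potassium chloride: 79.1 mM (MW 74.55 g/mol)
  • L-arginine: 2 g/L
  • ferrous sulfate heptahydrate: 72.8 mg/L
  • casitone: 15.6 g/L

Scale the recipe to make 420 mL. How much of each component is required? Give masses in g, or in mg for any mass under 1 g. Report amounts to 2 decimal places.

sodium thiosulfate pentahydrate 1.98 g; sodium succinate hexahydrate 2.60 g; potassium chloride 2.48 g; L-arginine 840.00 mg; ferrous sulfate heptahydrate 30.58 mg; casitone 6.55 g

Working volume: 420 mL = 0.42 L.
sodium thiosulfate pentahydrate: 19 mmol/L × 248.2 g/mol × 0.42 L ÷ 1000 = 1.98 g
sodium succinate hexahydrate: 22.9 mmol/L × 270.1 g/mol × 0.42 L ÷ 1000 = 2.60 g
potassium chloride: 79.1 mmol/L × 74.55 g/mol × 0.42 L ÷ 1000 = 2.48 g
L-arginine: 2 g/L × 0.42 L = 0.84 g = 840.00 mg
ferrous sulfate heptahydrate: 72.8 mg/L × 0.42 L = 30.58 mg
casitone: 15.6 g/L × 0.42 L = 6.55 g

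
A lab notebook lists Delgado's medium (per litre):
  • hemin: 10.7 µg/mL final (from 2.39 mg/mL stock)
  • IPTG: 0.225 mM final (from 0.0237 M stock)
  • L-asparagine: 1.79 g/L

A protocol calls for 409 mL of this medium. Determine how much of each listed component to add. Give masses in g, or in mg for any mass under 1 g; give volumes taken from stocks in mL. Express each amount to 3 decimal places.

Working volume: 409 mL = 0.409 L.
hemin: C1V1 = C2V2 → 10.7 µg/mL × 409 mL ÷ 2390 µg/mL = 1.831 mL
IPTG: C1V1 = C2V2 → 0.225 mM × 409 mL ÷ 23.7 mM = 3.883 mL
L-asparagine: 1.79 g/L × 0.409 L = 0.73211 g = 732.110 mg

hemin 1.831 mL; IPTG 3.883 mL; L-asparagine 732.110 mg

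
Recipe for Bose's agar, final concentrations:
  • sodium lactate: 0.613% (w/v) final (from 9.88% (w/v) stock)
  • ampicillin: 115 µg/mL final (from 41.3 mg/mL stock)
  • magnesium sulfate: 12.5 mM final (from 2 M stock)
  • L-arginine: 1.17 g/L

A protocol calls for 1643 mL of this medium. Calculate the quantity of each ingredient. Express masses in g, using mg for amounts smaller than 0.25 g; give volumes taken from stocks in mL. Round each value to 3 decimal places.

sodium lactate 101.939 mL; ampicillin 4.575 mL; magnesium sulfate 10.269 mL; L-arginine 1.922 g

Target volume = 1643 mL = 1.643 L.
sodium lactate: dilute stock: 0.613% ÷ 9.88% × 1643 mL = 101.939 mL
ampicillin: V = C2·V2/C1 = 115 µg/mL × 1643 mL ÷ 41300 µg/mL = 4.575 mL
magnesium sulfate: dilute stock: 12.5 mM × 1643 mL ÷ 2000 mM = 10.269 mL
L-arginine: 1.17 g/L × 1.643 L = 1.922 g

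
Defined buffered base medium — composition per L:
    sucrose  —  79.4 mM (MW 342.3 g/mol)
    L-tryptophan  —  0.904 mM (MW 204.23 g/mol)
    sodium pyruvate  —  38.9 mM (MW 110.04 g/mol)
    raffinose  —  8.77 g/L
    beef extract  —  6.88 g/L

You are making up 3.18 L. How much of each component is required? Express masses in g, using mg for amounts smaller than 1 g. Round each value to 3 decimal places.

sucrose 86.428 g; L-tryptophan 587.104 mg; sodium pyruvate 13.612 g; raffinose 27.889 g; beef extract 21.878 g

Scale factor relative to 1 L: 3.18.
sucrose: 79.4 mmol/L × 342.3 g/mol × 3.18 L ÷ 1000 = 86.428 g
L-tryptophan: 0.904 mmol/L × 204.23 mg/mmol × 3.18 L = 587.104 mg
sodium pyruvate: 38.9 mmol/L × 110.04 g/mol × 3.18 L ÷ 1000 = 13.612 g
raffinose: 8.77 g/L × 3.18 L = 27.889 g
beef extract: 6.88 g/L × 3.18 L = 21.878 g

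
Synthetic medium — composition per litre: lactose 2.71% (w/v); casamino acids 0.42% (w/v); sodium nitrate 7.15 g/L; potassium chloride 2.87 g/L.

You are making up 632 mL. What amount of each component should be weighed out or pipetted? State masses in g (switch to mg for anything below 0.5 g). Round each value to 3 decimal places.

Target volume = 632 mL = 0.632 L.
lactose: 2.71 g per 100 mL × 632 mL ÷ 100 = 17.127 g
casamino acids: 0.42 g per 100 mL × 632 mL ÷ 100 = 2.654 g
sodium nitrate: 7.15 g/L × 0.632 L = 4.519 g
potassium chloride: 2.87 g/L × 0.632 L = 1.814 g

lactose 17.127 g; casamino acids 2.654 g; sodium nitrate 4.519 g; potassium chloride 1.814 g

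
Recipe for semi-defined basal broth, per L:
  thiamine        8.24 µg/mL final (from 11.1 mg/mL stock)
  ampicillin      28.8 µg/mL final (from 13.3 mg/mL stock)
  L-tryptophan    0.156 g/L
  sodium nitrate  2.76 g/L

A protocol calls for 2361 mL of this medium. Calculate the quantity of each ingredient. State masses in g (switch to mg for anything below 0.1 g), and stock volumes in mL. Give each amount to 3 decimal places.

Target volume = 2361 mL = 2.361 L.
thiamine: dilute stock: 8.24 µg/mL × 2361 mL ÷ 11100 µg/mL = 1.753 mL
ampicillin: dilute stock: 28.8 µg/mL × 2361 mL ÷ 13300 µg/mL = 5.113 mL
L-tryptophan: 0.156 g/L × 2.361 L = 0.368 g
sodium nitrate: 2.76 g/L × 2.361 L = 6.516 g

thiamine 1.753 mL; ampicillin 5.113 mL; L-tryptophan 0.368 g; sodium nitrate 6.516 g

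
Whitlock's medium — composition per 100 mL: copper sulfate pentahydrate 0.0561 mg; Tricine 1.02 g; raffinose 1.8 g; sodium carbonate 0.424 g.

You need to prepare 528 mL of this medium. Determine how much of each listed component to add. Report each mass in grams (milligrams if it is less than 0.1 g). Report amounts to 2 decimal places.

Ratio of target to recipe volume: 528 / 100 = 5.28.
copper sulfate pentahydrate: 0.0561 mg × (528 mL / 100 mL) = 0.30 mg
Tricine: 1.02 g × (528 mL / 100 mL) = 5.39 g
raffinose: 1.8 g × (528 mL / 100 mL) = 9.50 g
sodium carbonate: 0.424 g × (528 mL / 100 mL) = 2.24 g

copper sulfate pentahydrate 0.30 mg; Tricine 5.39 g; raffinose 9.50 g; sodium carbonate 2.24 g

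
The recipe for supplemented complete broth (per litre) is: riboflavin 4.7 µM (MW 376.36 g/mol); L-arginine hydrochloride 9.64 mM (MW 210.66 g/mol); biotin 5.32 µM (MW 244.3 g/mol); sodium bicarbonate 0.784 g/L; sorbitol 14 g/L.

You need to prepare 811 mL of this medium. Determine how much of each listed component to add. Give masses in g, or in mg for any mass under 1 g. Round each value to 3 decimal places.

riboflavin 1.435 mg; L-arginine hydrochloride 1.647 g; biotin 1.054 mg; sodium bicarbonate 635.824 mg; sorbitol 11.354 g

Working volume: 811 mL = 0.811 L.
riboflavin: 4.7 µmol/L × 376.36 g/mol × 0.811 L ÷ 1000 = 1.435 mg
L-arginine hydrochloride: 9.64 mmol/L × 210.66 g/mol × 0.811 L ÷ 1000 = 1.647 g
biotin: 5.32 µmol/L × 244.3 g/mol × 0.811 L ÷ 1000 = 1.054 mg
sodium bicarbonate: 0.784 g/L × 0.811 L = 0.635824 g = 635.824 mg
sorbitol: 14 g/L × 0.811 L = 11.354 g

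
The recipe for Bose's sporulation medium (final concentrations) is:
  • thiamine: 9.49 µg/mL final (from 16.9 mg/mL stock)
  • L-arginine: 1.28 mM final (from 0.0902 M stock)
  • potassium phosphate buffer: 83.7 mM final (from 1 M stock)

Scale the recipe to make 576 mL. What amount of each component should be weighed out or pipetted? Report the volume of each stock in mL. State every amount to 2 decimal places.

thiamine 0.32 mL; L-arginine 8.17 mL; potassium phosphate buffer 48.21 mL

Working volume: 576 mL = 0.576 L.
thiamine: C1V1 = C2V2 → 9.49 µg/mL × 576 mL ÷ 16900 µg/mL = 0.32 mL
L-arginine: C1V1 = C2V2 → 1.28 mM × 576 mL ÷ 90.2 mM = 8.17 mL
potassium phosphate buffer: dilute stock: 83.7 mM × 576 mL ÷ 1000 mM = 48.21 mL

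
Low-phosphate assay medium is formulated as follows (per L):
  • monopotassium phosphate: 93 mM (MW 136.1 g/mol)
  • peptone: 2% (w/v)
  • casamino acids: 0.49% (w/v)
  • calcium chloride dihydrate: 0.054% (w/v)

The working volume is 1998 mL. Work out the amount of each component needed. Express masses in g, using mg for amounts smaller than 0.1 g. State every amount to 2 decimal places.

Target volume = 1998 mL = 1.998 L.
monopotassium phosphate: 93 mmol/L × 136.1 g/mol × 1.998 L ÷ 1000 = 25.29 g
peptone: 2 g per 100 mL × 1998 mL ÷ 100 = 39.96 g
casamino acids: 0.49 g per 100 mL × 1998 mL ÷ 100 = 9.79 g
calcium chloride dihydrate: 0.054% w/v = 0.54 g/L → 0.54 × 1.998 L = 1.08 g

monopotassium phosphate 25.29 g; peptone 39.96 g; casamino acids 9.79 g; calcium chloride dihydrate 1.08 g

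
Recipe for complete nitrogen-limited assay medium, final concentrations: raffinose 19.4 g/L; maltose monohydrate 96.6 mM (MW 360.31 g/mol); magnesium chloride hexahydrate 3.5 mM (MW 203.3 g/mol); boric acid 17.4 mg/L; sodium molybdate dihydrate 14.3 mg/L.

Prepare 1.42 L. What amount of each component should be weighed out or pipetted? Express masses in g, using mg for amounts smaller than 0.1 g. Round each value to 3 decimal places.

raffinose 27.548 g; maltose monohydrate 49.424 g; magnesium chloride hexahydrate 1.010 g; boric acid 24.708 mg; sodium molybdate dihydrate 20.306 mg

Scale factor relative to 1 L: 1.42.
raffinose: 19.4 g/L × 1.42 L = 27.548 g
maltose monohydrate: 96.6 mmol/L × 360.31 g/mol × 1.42 L ÷ 1000 = 49.424 g
magnesium chloride hexahydrate: 3.5 mmol/L × 203.3 g/mol × 1.42 L ÷ 1000 = 1.010 g
boric acid: 17.4 mg/L × 1.42 L = 24.708 mg
sodium molybdate dihydrate: 14.3 mg/L × 1.42 L = 20.306 mg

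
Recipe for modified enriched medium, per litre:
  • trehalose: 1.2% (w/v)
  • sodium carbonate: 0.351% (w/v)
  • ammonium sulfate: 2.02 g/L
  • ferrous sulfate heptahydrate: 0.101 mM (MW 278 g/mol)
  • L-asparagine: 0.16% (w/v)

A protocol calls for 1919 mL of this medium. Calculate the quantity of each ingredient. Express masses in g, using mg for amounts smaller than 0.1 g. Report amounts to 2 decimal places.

trehalose 23.03 g; sodium carbonate 6.74 g; ammonium sulfate 3.88 g; ferrous sulfate heptahydrate 53.88 mg; L-asparagine 3.07 g

Target volume = 1919 mL = 1.919 L.
trehalose: 1.2 g per 100 mL × 1919 mL ÷ 100 = 23.03 g
sodium carbonate: 0.351% w/v = 3.51 g/L → 3.51 × 1.919 L = 6.74 g
ammonium sulfate: 2.02 g/L × 1.919 L = 3.88 g
ferrous sulfate heptahydrate: 0.101 mmol/L × 278 mg/mmol × 1.919 L = 53.88 mg
L-asparagine: 0.16% w/v = 1.6 g/L → 1.6 × 1.919 L = 3.07 g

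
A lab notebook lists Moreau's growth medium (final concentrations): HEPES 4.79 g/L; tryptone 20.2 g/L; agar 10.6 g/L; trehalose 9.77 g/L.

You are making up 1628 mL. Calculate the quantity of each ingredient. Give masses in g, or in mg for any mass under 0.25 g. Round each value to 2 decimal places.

Working volume: 1628 mL = 1.628 L.
HEPES: 4.79 g/L × 1.628 L = 7.80 g
tryptone: 20.2 g/L × 1.628 L = 32.89 g
agar: 10.6 g/L × 1.628 L = 17.26 g
trehalose: 9.77 g/L × 1.628 L = 15.91 g

HEPES 7.80 g; tryptone 32.89 g; agar 17.26 g; trehalose 15.91 g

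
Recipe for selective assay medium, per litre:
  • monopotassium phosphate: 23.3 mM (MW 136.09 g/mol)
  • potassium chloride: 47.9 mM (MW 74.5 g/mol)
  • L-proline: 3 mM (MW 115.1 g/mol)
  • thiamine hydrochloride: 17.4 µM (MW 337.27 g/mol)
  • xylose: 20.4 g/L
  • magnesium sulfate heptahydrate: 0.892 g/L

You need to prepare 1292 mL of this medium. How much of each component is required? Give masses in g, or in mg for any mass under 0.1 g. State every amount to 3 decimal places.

monopotassium phosphate 4.097 g; potassium chloride 4.611 g; L-proline 0.446 g; thiamine hydrochloride 7.582 mg; xylose 26.357 g; magnesium sulfate heptahydrate 1.152 g

Working volume: 1292 mL = 1.292 L.
monopotassium phosphate: 23.3 mmol/L × 136.09 g/mol × 1.292 L ÷ 1000 = 4.097 g
potassium chloride: 47.9 mmol/L × 74.5 g/mol × 1.292 L ÷ 1000 = 4.611 g
L-proline: 3 mmol/L × 115.1 g/mol × 1.292 L ÷ 1000 = 0.446 g
thiamine hydrochloride: 17.4 µmol/L × 337.27 g/mol × 1.292 L ÷ 1000 = 7.582 mg
xylose: 20.4 g/L × 1.292 L = 26.357 g
magnesium sulfate heptahydrate: 0.892 g/L × 1.292 L = 1.152 g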